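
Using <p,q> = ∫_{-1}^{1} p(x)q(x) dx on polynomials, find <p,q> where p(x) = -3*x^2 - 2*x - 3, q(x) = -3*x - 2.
<p,q> = 20

Expand the product: p(x)·q(x) = 9*x^3 + 12*x^2 + 13*x + 6.
∫_{-1}^{1} of each monomial x^k gives [2/(k+1) if k even, 0 if k odd]. Integrating term-by-term (or equivalently evaluating the antiderivative F(x) = 9*x^4/4 + 4*x^3 + 13*x^2/2 + 6*x at the endpoints):
  F(1) − F(−1) = 75/4 − (-5/4) = 20.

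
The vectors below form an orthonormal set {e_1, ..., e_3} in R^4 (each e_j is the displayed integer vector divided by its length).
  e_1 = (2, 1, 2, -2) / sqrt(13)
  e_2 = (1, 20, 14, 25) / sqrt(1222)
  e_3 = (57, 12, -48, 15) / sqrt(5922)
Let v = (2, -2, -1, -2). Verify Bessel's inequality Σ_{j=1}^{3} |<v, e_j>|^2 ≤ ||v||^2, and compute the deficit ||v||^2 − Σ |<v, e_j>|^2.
Σ |<v, e_j>|^2 = 82/7; ||v||^2 = 13; deficit = 9/7

Write each e_j = u_j / sqrt(<u_j, u_j>) where u_j is the displayed integer vector. Then <v, e_j> = <v, u_j> / sqrt(<u_j, u_j>), so |<v, e_j>|^2 = <v, u_j>^2 / <u_j, u_j>.
Coefficients: <v, e_1> = 4/sqrt(13), <v, e_2> = -102/sqrt(1222), <v, e_3> = 108/sqrt(5922).
Square and sum: Σ |<v, e_j>|^2 = 82/7.
Compute ||v||^2 = v·v = 13.
Deficit = 13 − 82/7 = 9/7 ≥ 0, confirming Bessel's inequality. (The deficit equals ||v − Σ <v,e_j> e_j||^2, the squared distance from v to span{e_j}.)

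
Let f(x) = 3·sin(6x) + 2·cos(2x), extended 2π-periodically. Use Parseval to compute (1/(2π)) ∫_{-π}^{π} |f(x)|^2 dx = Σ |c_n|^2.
Σ |c_n|^2 = 13/2

Expand |f|^2 and use orthogonality of {sin(nx), cos(mx)} on [-π, π]:
  ∫_{-π}^{π} sin(nx)^2 dx = π, ∫ cos(mx)^2 dx = π, and cross terms integrate to 0.
So ∫_{-π}^{π} f(x)^2 dx = 3^2 · π + 2^2 · π = (9 + 4)π.
Divide by 2π: (9 + 4)/2 = 13/2.
By Parseval, this equals Σ |c_n|^2.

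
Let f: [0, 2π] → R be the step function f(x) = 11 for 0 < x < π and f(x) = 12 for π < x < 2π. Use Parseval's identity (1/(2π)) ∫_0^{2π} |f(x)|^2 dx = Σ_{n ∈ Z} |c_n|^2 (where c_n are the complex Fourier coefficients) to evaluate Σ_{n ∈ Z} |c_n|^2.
Σ |c_n|^2 = 265/2

Parseval equates the L^2 energy of f (normalised by 1/(2π)) with the ℓ^2 sum of its Fourier coefficients: (1/(2π)) ∫_0^{2π} |f|^2 = Σ |c_n|^2.
Compute the left side: (1/(2π)) [∫_0^π 11^2 dx + ∫_π^{2π} 12^2 dx] = (1/(2π)) · (121π + 144π) = (121 + 144)/2 = 265/2.
So Σ_{n ∈ Z} |c_n|^2 = 265/2.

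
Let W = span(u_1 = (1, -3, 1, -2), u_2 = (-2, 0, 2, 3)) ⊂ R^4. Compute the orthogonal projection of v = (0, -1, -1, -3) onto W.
proj_W(v) = (304/219, -70/73, -164/219, -491/219)

Set up U = [u_1 | ... | u_2] ∈ R^(4×2). The projector onto W = col(U) is P = U (U^T U)^(-1) U^T.
Compute U^T U =
  [15, -6]
  [-6, 17],
and U^T v = (8, -11).
Solve U^T U · c = U^T v for the coefficients: c = (70/219, -39/73). The projection is proj_W(v) = U c.
Check: (v - proj_W(v)) · u_1 = 0  (should be 0).
Check: (v - proj_W(v)) · u_2 = 0  (should be 0).
Result: proj_W(v) = (304/219, -70/73, -164/219, -491/219).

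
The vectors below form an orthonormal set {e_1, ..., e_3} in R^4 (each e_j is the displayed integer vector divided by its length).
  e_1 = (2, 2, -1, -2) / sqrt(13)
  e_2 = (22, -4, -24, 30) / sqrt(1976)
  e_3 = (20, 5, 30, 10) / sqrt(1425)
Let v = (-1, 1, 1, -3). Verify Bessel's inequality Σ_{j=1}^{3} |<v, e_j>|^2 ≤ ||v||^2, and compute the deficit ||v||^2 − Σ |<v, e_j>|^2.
Σ |<v, e_j>|^2 = 12; ||v||^2 = 12; deficit = 0

Write each e_j = u_j / sqrt(<u_j, u_j>) where u_j is the displayed integer vector. Then <v, e_j> = <v, u_j> / sqrt(<u_j, u_j>), so |<v, e_j>|^2 = <v, u_j>^2 / <u_j, u_j>.
Coefficients: <v, e_1> = 5/sqrt(13), <v, e_2> = -140/sqrt(1976), <v, e_3> = -15/sqrt(1425).
Square and sum: Σ |<v, e_j>|^2 = 12.
Compute ||v||^2 = v·v = 12.
Deficit = 12 − 12 = 0 ≥ 0, confirming Bessel's inequality. (The deficit equals ||v − Σ <v,e_j> e_j||^2, the squared distance from v to span{e_j}.)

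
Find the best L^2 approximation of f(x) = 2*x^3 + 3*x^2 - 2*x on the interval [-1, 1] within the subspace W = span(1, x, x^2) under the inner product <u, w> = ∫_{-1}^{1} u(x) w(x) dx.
g(x) = 3*x^2 - 4*x/5

The best approximation g ∈ W is the orthogonal projection of f onto W. Writing g = a_0 + a_1 x + a_2 x^2, the coefficients solve the normal equations G · a = b where
  G_{ij} = <φ_i, φ_j> and b_i = <f, φ_i>, with φ_0 = 1, φ_1 = x, φ_2 = x^2.
G =
  [2, 0, 2/3]
  [0, 2/3, 0]
  [2/3, 0, 2/5],
b = (2, -8/15, 6/5).
Solving gives a_0 = 0, a_1 = -4/5, a_2 = 3, so
  g(x) = 3*x^2 - 4*x/5.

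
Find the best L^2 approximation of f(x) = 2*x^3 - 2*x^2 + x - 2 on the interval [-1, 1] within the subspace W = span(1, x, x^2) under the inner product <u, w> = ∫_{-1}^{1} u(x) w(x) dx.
g(x) = -2*x^2 + 11*x/5 - 2

The best approximation g ∈ W is the orthogonal projection of f onto W. Writing g = a_0 + a_1 x + a_2 x^2, the coefficients solve the normal equations G · a = b where
  G_{ij} = <φ_i, φ_j> and b_i = <f, φ_i>, with φ_0 = 1, φ_1 = x, φ_2 = x^2.
G =
  [2, 0, 2/3]
  [0, 2/3, 0]
  [2/3, 0, 2/5],
b = (-16/3, 22/15, -32/15).
Solving gives a_0 = -2, a_1 = 11/5, a_2 = -2, so
  g(x) = -2*x^2 + 11*x/5 - 2.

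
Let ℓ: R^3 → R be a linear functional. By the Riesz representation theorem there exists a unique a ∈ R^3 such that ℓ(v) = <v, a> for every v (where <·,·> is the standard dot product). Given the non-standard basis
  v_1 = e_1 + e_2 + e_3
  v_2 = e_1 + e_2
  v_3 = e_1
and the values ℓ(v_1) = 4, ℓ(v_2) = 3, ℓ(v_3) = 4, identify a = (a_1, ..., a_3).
a = (4, -1, 1)

Write a = (a_1, ..., a_3) in the standard basis. For each basis vector v_i, ℓ(v_i) = <v_i, a> is a linear equation in the a_j's. Collect the n equations into a matrix system V a = ℓ, where row i of V is v_i (expressed in the standard basis). Since V is invertible (lower-triangular with 1s on the diagonal, up to permutation), solve by back-substitution:
  V =
[[1, 1, 1],
 [1, 1, 0],
 [1, 0, 0]]
  V a = (4, 3, 4)
Solving gives a = (4, -1, 1).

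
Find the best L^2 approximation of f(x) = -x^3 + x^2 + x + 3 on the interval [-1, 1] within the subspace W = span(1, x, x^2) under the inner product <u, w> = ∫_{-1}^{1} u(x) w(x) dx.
g(x) = x^2 + 2*x/5 + 3

The best approximation g ∈ W is the orthogonal projection of f onto W. Writing g = a_0 + a_1 x + a_2 x^2, the coefficients solve the normal equations G · a = b where
  G_{ij} = <φ_i, φ_j> and b_i = <f, φ_i>, with φ_0 = 1, φ_1 = x, φ_2 = x^2.
G =
  [2, 0, 2/3]
  [0, 2/3, 0]
  [2/3, 0, 2/5],
b = (20/3, 4/15, 12/5).
Solving gives a_0 = 3, a_1 = 2/5, a_2 = 1, so
  g(x) = x^2 + 2*x/5 + 3.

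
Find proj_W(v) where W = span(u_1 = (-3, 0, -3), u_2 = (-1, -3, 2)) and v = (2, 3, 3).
proj_W(v) = (10/3, 5/3, 5/3)

Set up U = [u_1 | ... | u_2] ∈ R^(3×2). The projector onto W = col(U) is P = U (U^T U)^(-1) U^T.
Compute U^T U =
  [18, -3]
  [-3, 14],
and U^T v = (-15, -5).
Solve U^T U · c = U^T v for the coefficients: c = (-25/27, -5/9). The projection is proj_W(v) = U c.
Check: (v - proj_W(v)) · u_1 = 0  (should be 0).
Check: (v - proj_W(v)) · u_2 = 0  (should be 0).
Result: proj_W(v) = (10/3, 5/3, 5/3).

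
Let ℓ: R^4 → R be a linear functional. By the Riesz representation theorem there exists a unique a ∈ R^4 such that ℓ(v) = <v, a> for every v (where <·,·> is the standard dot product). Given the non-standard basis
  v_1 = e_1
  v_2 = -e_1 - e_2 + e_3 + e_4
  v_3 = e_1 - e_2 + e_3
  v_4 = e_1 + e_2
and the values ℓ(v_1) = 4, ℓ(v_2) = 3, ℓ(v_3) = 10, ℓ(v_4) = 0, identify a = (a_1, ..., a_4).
a = (4, -4, 2, 1)

Write a = (a_1, ..., a_4) in the standard basis. For each basis vector v_i, ℓ(v_i) = <v_i, a> is a linear equation in the a_j's. Collect the n equations into a matrix system V a = ℓ, where row i of V is v_i (expressed in the standard basis). Since V is invertible (lower-triangular with 1s on the diagonal, up to permutation), solve by back-substitution:
  V =
[[1, 0, 0, 0],
 [-1, -1, 1, 1],
 [1, -1, 1, 0],
 [1, 1, 0, 0]]
  V a = (4, 3, 10, 0)
Solving gives a = (4, -4, 2, 1).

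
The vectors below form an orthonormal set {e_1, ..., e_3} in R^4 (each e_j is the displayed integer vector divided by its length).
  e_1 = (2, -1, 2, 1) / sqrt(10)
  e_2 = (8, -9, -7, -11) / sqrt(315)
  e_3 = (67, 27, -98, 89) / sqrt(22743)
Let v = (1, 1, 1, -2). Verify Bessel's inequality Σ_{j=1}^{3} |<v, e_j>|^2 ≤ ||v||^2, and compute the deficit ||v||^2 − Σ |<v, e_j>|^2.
Σ |<v, e_j>|^2 = 1573/722; ||v||^2 = 7; deficit = 3481/722

Write each e_j = u_j / sqrt(<u_j, u_j>) where u_j is the displayed integer vector. Then <v, e_j> = <v, u_j> / sqrt(<u_j, u_j>), so |<v, e_j>|^2 = <v, u_j>^2 / <u_j, u_j>.
Coefficients: <v, e_1> = 1/sqrt(10), <v, e_2> = 14/sqrt(315), <v, e_3> = -182/sqrt(22743).
Square and sum: Σ |<v, e_j>|^2 = 1573/722.
Compute ||v||^2 = v·v = 7.
Deficit = 7 − 1573/722 = 3481/722 ≥ 0, confirming Bessel's inequality. (The deficit equals ||v − Σ <v,e_j> e_j||^2, the squared distance from v to span{e_j}.)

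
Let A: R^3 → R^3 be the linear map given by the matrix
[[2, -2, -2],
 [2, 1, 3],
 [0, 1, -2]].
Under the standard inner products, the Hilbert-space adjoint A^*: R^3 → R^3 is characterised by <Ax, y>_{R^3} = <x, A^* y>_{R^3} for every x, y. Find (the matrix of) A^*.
A^* = A^T =
[[2, 2, 0],
 [-2, 1, 1],
 [-2, 3, -2]]

For real matrices with standard dot products, the defining identity <Ax, y> = <x, A^* y> gives (Ax)^T y = x^T (A^*) y, i.e. x^T A^T y = x^T (A^*) y. Since this holds for all x, y, we must have A^* = A^T. Therefore
A^* =
[[2, 2, 0],
 [-2, 1, 1],
 [-2, 3, -2]].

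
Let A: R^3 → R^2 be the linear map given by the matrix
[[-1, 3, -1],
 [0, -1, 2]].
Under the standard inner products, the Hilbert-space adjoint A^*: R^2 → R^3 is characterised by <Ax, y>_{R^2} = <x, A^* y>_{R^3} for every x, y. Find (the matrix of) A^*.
A^* = A^T =
[[-1, 0],
 [3, -1],
 [-1, 2]]

For real matrices with standard dot products, the defining identity <Ax, y> = <x, A^* y> gives (Ax)^T y = x^T (A^*) y, i.e. x^T A^T y = x^T (A^*) y. Since this holds for all x, y, we must have A^* = A^T. Therefore
A^* =
[[-1, 0],
 [3, -1],
 [-1, 2]].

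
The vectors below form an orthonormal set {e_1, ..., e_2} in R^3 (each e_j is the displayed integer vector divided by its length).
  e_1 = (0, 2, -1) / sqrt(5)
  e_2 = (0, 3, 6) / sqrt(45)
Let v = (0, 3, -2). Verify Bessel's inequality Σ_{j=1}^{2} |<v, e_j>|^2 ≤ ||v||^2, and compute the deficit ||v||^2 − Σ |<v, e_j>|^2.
Σ |<v, e_j>|^2 = 13; ||v||^2 = 13; deficit = 0

Write each e_j = u_j / sqrt(<u_j, u_j>) where u_j is the displayed integer vector. Then <v, e_j> = <v, u_j> / sqrt(<u_j, u_j>), so |<v, e_j>|^2 = <v, u_j>^2 / <u_j, u_j>.
Coefficients: <v, e_1> = 8/sqrt(5), <v, e_2> = -3/sqrt(45).
Square and sum: Σ |<v, e_j>|^2 = 13.
Compute ||v||^2 = v·v = 13.
Deficit = 13 − 13 = 0 ≥ 0, confirming Bessel's inequality. (The deficit equals ||v − Σ <v,e_j> e_j||^2, the squared distance from v to span{e_j}.)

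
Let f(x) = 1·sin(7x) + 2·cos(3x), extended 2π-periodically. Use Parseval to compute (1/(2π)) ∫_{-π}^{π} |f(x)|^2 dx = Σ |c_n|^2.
Σ |c_n|^2 = 5/2

Expand |f|^2 and use orthogonality of {sin(nx), cos(mx)} on [-π, π]:
  ∫_{-π}^{π} sin(nx)^2 dx = π, ∫ cos(mx)^2 dx = π, and cross terms integrate to 0.
So ∫_{-π}^{π} f(x)^2 dx = 1^2 · π + 2^2 · π = (1 + 4)π.
Divide by 2π: (1 + 4)/2 = 5/2.
By Parseval, this equals Σ |c_n|^2.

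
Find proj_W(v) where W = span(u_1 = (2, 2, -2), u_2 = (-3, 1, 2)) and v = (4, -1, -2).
proj_W(v) = (95/26, -29/26, -32/13)

Set up U = [u_1 | ... | u_2] ∈ R^(3×2). The projector onto W = col(U) is P = U (U^T U)^(-1) U^T.
Compute U^T U =
  [12, -8]
  [-8, 14],
and U^T v = (10, -17).
Solve U^T U · c = U^T v for the coefficients: c = (1/26, -31/26). The projection is proj_W(v) = U c.
Check: (v - proj_W(v)) · u_1 = 0  (should be 0).
Check: (v - proj_W(v)) · u_2 = 0  (should be 0).
Result: proj_W(v) = (95/26, -29/26, -32/13).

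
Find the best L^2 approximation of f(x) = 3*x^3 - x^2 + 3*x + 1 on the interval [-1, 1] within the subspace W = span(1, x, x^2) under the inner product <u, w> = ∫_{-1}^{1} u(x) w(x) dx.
g(x) = -x^2 + 24*x/5 + 1

The best approximation g ∈ W is the orthogonal projection of f onto W. Writing g = a_0 + a_1 x + a_2 x^2, the coefficients solve the normal equations G · a = b where
  G_{ij} = <φ_i, φ_j> and b_i = <f, φ_i>, with φ_0 = 1, φ_1 = x, φ_2 = x^2.
G =
  [2, 0, 2/3]
  [0, 2/3, 0]
  [2/3, 0, 2/5],
b = (4/3, 16/5, 4/15).
Solving gives a_0 = 1, a_1 = 24/5, a_2 = -1, so
  g(x) = -x^2 + 24*x/5 + 1.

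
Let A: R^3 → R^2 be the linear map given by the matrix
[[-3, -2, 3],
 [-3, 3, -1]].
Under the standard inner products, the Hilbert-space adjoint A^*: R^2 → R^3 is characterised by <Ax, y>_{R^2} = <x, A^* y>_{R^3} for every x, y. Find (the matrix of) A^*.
A^* = A^T =
[[-3, -3],
 [-2, 3],
 [3, -1]]

For real matrices with standard dot products, the defining identity <Ax, y> = <x, A^* y> gives (Ax)^T y = x^T (A^*) y, i.e. x^T A^T y = x^T (A^*) y. Since this holds for all x, y, we must have A^* = A^T. Therefore
A^* =
[[-3, -3],
 [-2, 3],
 [3, -1]].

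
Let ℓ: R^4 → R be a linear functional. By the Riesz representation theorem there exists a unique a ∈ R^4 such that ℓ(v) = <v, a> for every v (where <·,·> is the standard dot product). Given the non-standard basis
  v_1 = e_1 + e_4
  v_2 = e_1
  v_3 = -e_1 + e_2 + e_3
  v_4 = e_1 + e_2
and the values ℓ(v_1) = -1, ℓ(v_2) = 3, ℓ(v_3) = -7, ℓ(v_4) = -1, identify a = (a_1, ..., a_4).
a = (3, -4, 0, -4)

Write a = (a_1, ..., a_4) in the standard basis. For each basis vector v_i, ℓ(v_i) = <v_i, a> is a linear equation in the a_j's. Collect the n equations into a matrix system V a = ℓ, where row i of V is v_i (expressed in the standard basis). Since V is invertible (lower-triangular with 1s on the diagonal, up to permutation), solve by back-substitution:
  V =
[[1, 0, 0, 1],
 [1, 0, 0, 0],
 [-1, 1, 1, 0],
 [1, 1, 0, 0]]
  V a = (-1, 3, -7, -1)
Solving gives a = (3, -4, 0, -4).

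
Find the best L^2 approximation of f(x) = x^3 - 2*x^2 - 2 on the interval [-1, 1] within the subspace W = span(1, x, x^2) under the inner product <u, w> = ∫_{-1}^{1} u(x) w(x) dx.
g(x) = -2*x^2 + 3*x/5 - 2

The best approximation g ∈ W is the orthogonal projection of f onto W. Writing g = a_0 + a_1 x + a_2 x^2, the coefficients solve the normal equations G · a = b where
  G_{ij} = <φ_i, φ_j> and b_i = <f, φ_i>, with φ_0 = 1, φ_1 = x, φ_2 = x^2.
G =
  [2, 0, 2/3]
  [0, 2/3, 0]
  [2/3, 0, 2/5],
b = (-16/3, 2/5, -32/15).
Solving gives a_0 = -2, a_1 = 3/5, a_2 = -2, so
  g(x) = -2*x^2 + 3*x/5 - 2.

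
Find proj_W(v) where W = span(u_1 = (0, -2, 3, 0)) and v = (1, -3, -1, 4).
proj_W(v) = (0, -6/13, 9/13, 0)

Set up U = [u_1 | ... | u_1] ∈ R^(4×1). The projector onto W = col(U) is P = U (U^T U)^(-1) U^T.
Compute U^T U =
  [13],
and U^T v = (3).
Solve U^T U · c = U^T v for the coefficients: c = (3/13). The projection is proj_W(v) = U c.
Check: (v - proj_W(v)) · u_1 = 0  (should be 0).
Result: proj_W(v) = (0, -6/13, 9/13, 0).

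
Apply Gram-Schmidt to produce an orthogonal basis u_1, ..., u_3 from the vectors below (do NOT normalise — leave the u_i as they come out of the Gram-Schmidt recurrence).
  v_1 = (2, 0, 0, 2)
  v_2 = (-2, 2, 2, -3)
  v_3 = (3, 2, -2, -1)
Orthogonal basis:
  u_1 = (2, 0, 0, 2)
  u_2 = (1/2, 2, 2, -1/2)
  u_3 = (32/17, 26/17, -42/17, -32/17)

Apply the Gram-Schmidt recurrence
  u_1 = v_1
  u_i = v_i − Σ_{j<i} ((v_i · u_j) / (u_j · u_j)) · u_j.

Step by step this gives:
  u_1 = (2, 0, 0, 2)
  u_2 = (1/2, 2, 2, -1/2)
  u_3 = (32/17, 26/17, -42/17, -32/17)

Orthogonality check:
  u_2 · u_1 = 0 (should be 0)
  u_3 · u_1 = 0 (should be 0)
  u_3 · u_2 = 0 (should be 0)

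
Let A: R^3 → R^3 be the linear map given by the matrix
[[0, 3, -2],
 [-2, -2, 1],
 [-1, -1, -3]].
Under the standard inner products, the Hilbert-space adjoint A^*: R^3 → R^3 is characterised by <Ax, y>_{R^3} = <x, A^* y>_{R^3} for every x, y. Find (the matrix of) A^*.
A^* = A^T =
[[0, -2, -1],
 [3, -2, -1],
 [-2, 1, -3]]

For real matrices with standard dot products, the defining identity <Ax, y> = <x, A^* y> gives (Ax)^T y = x^T (A^*) y, i.e. x^T A^T y = x^T (A^*) y. Since this holds for all x, y, we must have A^* = A^T. Therefore
A^* =
[[0, -2, -1],
 [3, -2, -1],
 [-2, 1, -3]].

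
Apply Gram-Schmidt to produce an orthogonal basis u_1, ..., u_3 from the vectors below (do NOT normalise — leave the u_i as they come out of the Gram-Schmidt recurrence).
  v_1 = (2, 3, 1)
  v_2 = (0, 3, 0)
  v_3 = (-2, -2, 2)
Orthogonal basis:
  u_1 = (2, 3, 1)
  u_2 = (-9/7, 15/14, -9/14)
  u_3 = (-6/5, 0, 12/5)

Apply the Gram-Schmidt recurrence
  u_1 = v_1
  u_i = v_i − Σ_{j<i} ((v_i · u_j) / (u_j · u_j)) · u_j.

Step by step this gives:
  u_1 = (2, 3, 1)
  u_2 = (-9/7, 15/14, -9/14)
  u_3 = (-6/5, 0, 12/5)

Orthogonality check:
  u_2 · u_1 = 0 (should be 0)
  u_3 · u_1 = 0 (should be 0)
  u_3 · u_2 = 0 (should be 0)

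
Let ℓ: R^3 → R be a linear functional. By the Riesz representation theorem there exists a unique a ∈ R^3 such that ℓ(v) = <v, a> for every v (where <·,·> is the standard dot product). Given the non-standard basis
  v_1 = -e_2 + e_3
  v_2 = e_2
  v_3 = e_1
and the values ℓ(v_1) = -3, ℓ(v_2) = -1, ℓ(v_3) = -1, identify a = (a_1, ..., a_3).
a = (-1, -1, -4)

Write a = (a_1, ..., a_3) in the standard basis. For each basis vector v_i, ℓ(v_i) = <v_i, a> is a linear equation in the a_j's. Collect the n equations into a matrix system V a = ℓ, where row i of V is v_i (expressed in the standard basis). Since V is invertible (lower-triangular with 1s on the diagonal, up to permutation), solve by back-substitution:
  V =
[[0, -1, 1],
 [0, 1, 0],
 [1, 0, 0]]
  V a = (-3, -1, -1)
Solving gives a = (-1, -1, -4).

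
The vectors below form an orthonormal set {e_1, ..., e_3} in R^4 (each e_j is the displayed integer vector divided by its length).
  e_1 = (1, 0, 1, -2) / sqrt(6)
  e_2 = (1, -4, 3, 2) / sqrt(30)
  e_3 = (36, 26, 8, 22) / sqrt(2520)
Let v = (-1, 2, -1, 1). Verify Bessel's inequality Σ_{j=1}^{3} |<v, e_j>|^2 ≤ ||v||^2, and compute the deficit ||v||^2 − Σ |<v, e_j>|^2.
Σ |<v, e_j>|^2 = 89/14; ||v||^2 = 7; deficit = 9/14

Write each e_j = u_j / sqrt(<u_j, u_j>) where u_j is the displayed integer vector. Then <v, e_j> = <v, u_j> / sqrt(<u_j, u_j>), so |<v, e_j>|^2 = <v, u_j>^2 / <u_j, u_j>.
Coefficients: <v, e_1> = -4/sqrt(6), <v, e_2> = -10/sqrt(30), <v, e_3> = 30/sqrt(2520).
Square and sum: Σ |<v, e_j>|^2 = 89/14.
Compute ||v||^2 = v·v = 7.
Deficit = 7 − 89/14 = 9/14 ≥ 0, confirming Bessel's inequality. (The deficit equals ||v − Σ <v,e_j> e_j||^2, the squared distance from v to span{e_j}.)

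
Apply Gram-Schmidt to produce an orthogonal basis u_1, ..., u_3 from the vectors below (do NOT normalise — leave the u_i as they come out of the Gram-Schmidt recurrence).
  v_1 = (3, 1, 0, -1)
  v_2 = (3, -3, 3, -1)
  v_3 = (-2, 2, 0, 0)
Orthogonal basis:
  u_1 = (3, 1, 0, -1)
  u_2 = (12/11, -40/11, 3, -4/11)
  u_3 = (-122/259, 234/259, 312/259, -132/259)

Apply the Gram-Schmidt recurrence
  u_1 = v_1
  u_i = v_i − Σ_{j<i} ((v_i · u_j) / (u_j · u_j)) · u_j.

Step by step this gives:
  u_1 = (3, 1, 0, -1)
  u_2 = (12/11, -40/11, 3, -4/11)
  u_3 = (-122/259, 234/259, 312/259, -132/259)

Orthogonality check:
  u_2 · u_1 = 0 (should be 0)
  u_3 · u_1 = 0 (should be 0)
  u_3 · u_2 = 0 (should be 0)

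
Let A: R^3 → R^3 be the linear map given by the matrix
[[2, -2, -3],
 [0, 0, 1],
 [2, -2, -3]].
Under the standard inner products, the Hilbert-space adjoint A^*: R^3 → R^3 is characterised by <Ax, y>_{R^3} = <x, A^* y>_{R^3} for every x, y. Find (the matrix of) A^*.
A^* = A^T =
[[2, 0, 2],
 [-2, 0, -2],
 [-3, 1, -3]]

For real matrices with standard dot products, the defining identity <Ax, y> = <x, A^* y> gives (Ax)^T y = x^T (A^*) y, i.e. x^T A^T y = x^T (A^*) y. Since this holds for all x, y, we must have A^* = A^T. Therefore
A^* =
[[2, 0, 2],
 [-2, 0, -2],
 [-3, 1, -3]].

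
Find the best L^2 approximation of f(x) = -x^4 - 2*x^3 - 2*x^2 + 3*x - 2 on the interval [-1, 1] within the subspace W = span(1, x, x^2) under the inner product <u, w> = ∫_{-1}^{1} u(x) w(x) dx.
g(x) = -20*x^2/7 + 9*x/5 - 67/35

The best approximation g ∈ W is the orthogonal projection of f onto W. Writing g = a_0 + a_1 x + a_2 x^2, the coefficients solve the normal equations G · a = b where
  G_{ij} = <φ_i, φ_j> and b_i = <f, φ_i>, with φ_0 = 1, φ_1 = x, φ_2 = x^2.
G =
  [2, 0, 2/3]
  [0, 2/3, 0]
  [2/3, 0, 2/5],
b = (-86/15, 6/5, -254/105).
Solving gives a_0 = -67/35, a_1 = 9/5, a_2 = -20/7, so
  g(x) = -20*x^2/7 + 9*x/5 - 67/35.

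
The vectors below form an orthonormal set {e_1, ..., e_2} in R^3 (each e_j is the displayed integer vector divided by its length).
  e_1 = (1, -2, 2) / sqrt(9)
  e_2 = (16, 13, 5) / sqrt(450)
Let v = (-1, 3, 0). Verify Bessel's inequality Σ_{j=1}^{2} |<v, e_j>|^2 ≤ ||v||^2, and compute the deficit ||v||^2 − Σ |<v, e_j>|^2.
Σ |<v, e_j>|^2 = 331/50; ||v||^2 = 10; deficit = 169/50

Write each e_j = u_j / sqrt(<u_j, u_j>) where u_j is the displayed integer vector. Then <v, e_j> = <v, u_j> / sqrt(<u_j, u_j>), so |<v, e_j>|^2 = <v, u_j>^2 / <u_j, u_j>.
Coefficients: <v, e_1> = -7/sqrt(9), <v, e_2> = 23/sqrt(450).
Square and sum: Σ |<v, e_j>|^2 = 331/50.
Compute ||v||^2 = v·v = 10.
Deficit = 10 − 331/50 = 169/50 ≥ 0, confirming Bessel's inequality. (The deficit equals ||v − Σ <v,e_j> e_j||^2, the squared distance from v to span{e_j}.)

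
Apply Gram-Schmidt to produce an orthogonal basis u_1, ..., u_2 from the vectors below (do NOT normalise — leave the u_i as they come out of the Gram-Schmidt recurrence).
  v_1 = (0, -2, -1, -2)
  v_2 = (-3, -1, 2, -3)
Orthogonal basis:
  u_1 = (0, -2, -1, -2)
  u_2 = (-3, 1/3, 8/3, -5/3)

Apply the Gram-Schmidt recurrence
  u_1 = v_1
  u_i = v_i − Σ_{j<i} ((v_i · u_j) / (u_j · u_j)) · u_j.

Step by step this gives:
  u_1 = (0, -2, -1, -2)
  u_2 = (-3, 1/3, 8/3, -5/3)

Orthogonality check:
  u_2 · u_1 = 0 (should be 0)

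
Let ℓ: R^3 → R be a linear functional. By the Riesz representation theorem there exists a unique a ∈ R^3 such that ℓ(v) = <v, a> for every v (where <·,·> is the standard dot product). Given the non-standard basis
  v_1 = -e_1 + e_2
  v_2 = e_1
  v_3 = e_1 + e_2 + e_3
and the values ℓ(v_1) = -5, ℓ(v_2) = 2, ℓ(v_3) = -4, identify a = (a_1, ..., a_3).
a = (2, -3, -3)

Write a = (a_1, ..., a_3) in the standard basis. For each basis vector v_i, ℓ(v_i) = <v_i, a> is a linear equation in the a_j's. Collect the n equations into a matrix system V a = ℓ, where row i of V is v_i (expressed in the standard basis). Since V is invertible (lower-triangular with 1s on the diagonal, up to permutation), solve by back-substitution:
  V =
[[-1, 1, 0],
 [1, 0, 0],
 [1, 1, 1]]
  V a = (-5, 2, -4)
Solving gives a = (2, -3, -3).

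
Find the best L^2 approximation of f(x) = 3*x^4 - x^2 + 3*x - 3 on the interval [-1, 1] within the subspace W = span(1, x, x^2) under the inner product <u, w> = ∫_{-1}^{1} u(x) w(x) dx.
g(x) = 11*x^2/7 + 3*x - 114/35

The best approximation g ∈ W is the orthogonal projection of f onto W. Writing g = a_0 + a_1 x + a_2 x^2, the coefficients solve the normal equations G · a = b where
  G_{ij} = <φ_i, φ_j> and b_i = <f, φ_i>, with φ_0 = 1, φ_1 = x, φ_2 = x^2.
G =
  [2, 0, 2/3]
  [0, 2/3, 0]
  [2/3, 0, 2/5],
b = (-82/15, 2, -54/35).
Solving gives a_0 = -114/35, a_1 = 3, a_2 = 11/7, so
  g(x) = 11*x^2/7 + 3*x - 114/35.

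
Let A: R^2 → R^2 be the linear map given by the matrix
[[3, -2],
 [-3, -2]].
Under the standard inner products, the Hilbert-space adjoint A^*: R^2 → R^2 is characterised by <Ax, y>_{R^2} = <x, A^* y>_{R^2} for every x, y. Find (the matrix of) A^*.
A^* = A^T =
[[3, -3],
 [-2, -2]]

For real matrices with standard dot products, the defining identity <Ax, y> = <x, A^* y> gives (Ax)^T y = x^T (A^*) y, i.e. x^T A^T y = x^T (A^*) y. Since this holds for all x, y, we must have A^* = A^T. Therefore
A^* =
[[3, -3],
 [-2, -2]].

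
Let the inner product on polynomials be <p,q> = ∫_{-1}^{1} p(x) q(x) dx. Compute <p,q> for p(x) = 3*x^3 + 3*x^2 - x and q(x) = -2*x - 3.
<p,q> = -106/15

Expand the product: p(x)·q(x) = -6*x^4 - 15*x^3 - 7*x^2 + 3*x.
∫_{-1}^{1} of each monomial x^k gives [2/(k+1) if k even, 0 if k odd]. Integrating term-by-term (or equivalently evaluating the antiderivative F(x) = -6*x^5/5 - 15*x^4/4 - 7*x^3/3 + 3*x^2/2 at the endpoints):
  F(1) − F(−1) = -347/60 − (77/60) = -106/15.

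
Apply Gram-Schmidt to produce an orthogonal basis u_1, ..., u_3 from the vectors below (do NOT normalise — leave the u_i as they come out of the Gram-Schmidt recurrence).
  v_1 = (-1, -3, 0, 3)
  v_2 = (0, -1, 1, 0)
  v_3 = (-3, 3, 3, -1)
Orthogonal basis:
  u_1 = (-1, -3, 0, 3)
  u_2 = (3/19, -10/19, 1, -9/19)
  u_3 = (-105/29, 60/29, 60/29, 25/29)

Apply the Gram-Schmidt recurrence
  u_1 = v_1
  u_i = v_i − Σ_{j<i} ((v_i · u_j) / (u_j · u_j)) · u_j.

Step by step this gives:
  u_1 = (-1, -3, 0, 3)
  u_2 = (3/19, -10/19, 1, -9/19)
  u_3 = (-105/29, 60/29, 60/29, 25/29)

Orthogonality check:
  u_2 · u_1 = 0 (should be 0)
  u_3 · u_1 = 0 (should be 0)
  u_3 · u_2 = 0 (should be 0)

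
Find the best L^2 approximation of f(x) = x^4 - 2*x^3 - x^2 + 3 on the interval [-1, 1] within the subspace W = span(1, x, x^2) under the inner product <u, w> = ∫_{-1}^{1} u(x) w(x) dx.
g(x) = -x^2/7 - 6*x/5 + 102/35

The best approximation g ∈ W is the orthogonal projection of f onto W. Writing g = a_0 + a_1 x + a_2 x^2, the coefficients solve the normal equations G · a = b where
  G_{ij} = <φ_i, φ_j> and b_i = <f, φ_i>, with φ_0 = 1, φ_1 = x, φ_2 = x^2.
G =
  [2, 0, 2/3]
  [0, 2/3, 0]
  [2/3, 0, 2/5],
b = (86/15, -4/5, 66/35).
Solving gives a_0 = 102/35, a_1 = -6/5, a_2 = -1/7, so
  g(x) = -x^2/7 - 6*x/5 + 102/35.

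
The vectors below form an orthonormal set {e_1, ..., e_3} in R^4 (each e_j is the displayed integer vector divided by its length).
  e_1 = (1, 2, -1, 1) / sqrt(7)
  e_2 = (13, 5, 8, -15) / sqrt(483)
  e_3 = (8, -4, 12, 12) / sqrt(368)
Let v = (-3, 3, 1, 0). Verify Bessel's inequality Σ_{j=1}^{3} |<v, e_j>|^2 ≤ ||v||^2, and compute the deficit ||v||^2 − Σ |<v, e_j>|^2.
Σ |<v, e_j>|^2 = 8/3; ||v||^2 = 19; deficit = 49/3

Write each e_j = u_j / sqrt(<u_j, u_j>) where u_j is the displayed integer vector. Then <v, e_j> = <v, u_j> / sqrt(<u_j, u_j>), so |<v, e_j>|^2 = <v, u_j>^2 / <u_j, u_j>.
Coefficients: <v, e_1> = 2/sqrt(7), <v, e_2> = -16/sqrt(483), <v, e_3> = -24/sqrt(368).
Square and sum: Σ |<v, e_j>|^2 = 8/3.
Compute ||v||^2 = v·v = 19.
Deficit = 19 − 8/3 = 49/3 ≥ 0, confirming Bessel's inequality. (The deficit equals ||v − Σ <v,e_j> e_j||^2, the squared distance from v to span{e_j}.)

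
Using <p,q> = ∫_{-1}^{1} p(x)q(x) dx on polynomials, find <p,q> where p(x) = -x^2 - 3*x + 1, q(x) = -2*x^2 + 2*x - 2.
<p,q> = -36/5

Expand the product: p(x)·q(x) = 2*x^4 + 4*x^3 - 6*x^2 + 8*x - 2.
∫_{-1}^{1} of each monomial x^k gives [2/(k+1) if k even, 0 if k odd]. Integrating term-by-term (or equivalently evaluating the antiderivative F(x) = 2*x^5/5 + x^4 - 2*x^3 + 4*x^2 - 2*x at the endpoints):
  F(1) − F(−1) = 7/5 − (43/5) = -36/5.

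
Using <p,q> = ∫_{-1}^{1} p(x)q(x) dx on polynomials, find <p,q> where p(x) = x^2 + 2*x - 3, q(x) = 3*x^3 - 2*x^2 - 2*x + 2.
<p,q> = -116/15

Expand the product: p(x)·q(x) = 3*x^5 + 4*x^4 - 15*x^3 + 4*x^2 + 10*x - 6.
∫_{-1}^{1} of each monomial x^k gives [2/(k+1) if k even, 0 if k odd]. Integrating term-by-term (or equivalently evaluating the antiderivative F(x) = x^6/2 + 4*x^5/5 - 15*x^4/4 + 4*x^3/3 + 5*x^2 - 6*x at the endpoints):
  F(1) − F(−1) = -127/60 − (337/60) = -116/15.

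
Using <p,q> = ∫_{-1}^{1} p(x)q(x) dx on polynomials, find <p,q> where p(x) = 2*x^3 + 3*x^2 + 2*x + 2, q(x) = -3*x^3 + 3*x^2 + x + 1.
<p,q> = 244/21

Expand the product: p(x)·q(x) = -6*x^6 - 3*x^5 + 5*x^4 + 5*x^3 + 11*x^2 + 4*x + 2.
∫_{-1}^{1} of each monomial x^k gives [2/(k+1) if k even, 0 if k odd]. Integrating term-by-term (or equivalently evaluating the antiderivative F(x) = -6*x^7/7 - x^6/2 + x^5 + 5*x^4/4 + 11*x^3/3 + 2*x^2 + 2*x at the endpoints):
  F(1) − F(−1) = 719/84 − (-257/84) = 244/21.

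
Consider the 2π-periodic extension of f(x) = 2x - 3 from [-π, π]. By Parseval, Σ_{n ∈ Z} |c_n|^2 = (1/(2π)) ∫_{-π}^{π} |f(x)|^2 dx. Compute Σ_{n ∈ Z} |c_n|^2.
Σ |c_n|^2 = 4π^2/3 + 9

Expand and integrate term by term over [-π, π]:
  ∫ (2x)^2 dx = 4·(2π^3/3); ∫ 2·2·(-3)·x dx = 0 (odd integrand); ∫ (-3)^2 dx = 9·2π.
So (1/(2π)) ∫_{-π}^{π} (2x - 3)^2 dx = 4π^2/3 + 9 = 4π^2/3 + 9.
Parseval ⇒ Σ |c_n|^2 = 4π^2/3 + 9.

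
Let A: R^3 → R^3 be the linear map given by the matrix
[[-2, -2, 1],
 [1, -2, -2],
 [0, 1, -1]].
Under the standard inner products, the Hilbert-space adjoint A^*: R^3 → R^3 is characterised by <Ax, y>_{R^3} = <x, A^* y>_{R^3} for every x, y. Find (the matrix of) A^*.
A^* = A^T =
[[-2, 1, 0],
 [-2, -2, 1],
 [1, -2, -1]]

For real matrices with standard dot products, the defining identity <Ax, y> = <x, A^* y> gives (Ax)^T y = x^T (A^*) y, i.e. x^T A^T y = x^T (A^*) y. Since this holds for all x, y, we must have A^* = A^T. Therefore
A^* =
[[-2, 1, 0],
 [-2, -2, 1],
 [1, -2, -1]].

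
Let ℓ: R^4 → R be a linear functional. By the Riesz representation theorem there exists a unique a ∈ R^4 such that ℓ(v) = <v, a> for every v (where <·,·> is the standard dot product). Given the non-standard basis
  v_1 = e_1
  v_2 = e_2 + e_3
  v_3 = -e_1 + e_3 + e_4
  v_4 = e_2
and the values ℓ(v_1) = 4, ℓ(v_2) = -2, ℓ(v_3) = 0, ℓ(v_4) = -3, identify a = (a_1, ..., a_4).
a = (4, -3, 1, 3)

Write a = (a_1, ..., a_4) in the standard basis. For each basis vector v_i, ℓ(v_i) = <v_i, a> is a linear equation in the a_j's. Collect the n equations into a matrix system V a = ℓ, where row i of V is v_i (expressed in the standard basis). Since V is invertible (lower-triangular with 1s on the diagonal, up to permutation), solve by back-substitution:
  V =
[[1, 0, 0, 0],
 [0, 1, 1, 0],
 [-1, 0, 1, 1],
 [0, 1, 0, 0]]
  V a = (4, -2, 0, -3)
Solving gives a = (4, -3, 1, 3).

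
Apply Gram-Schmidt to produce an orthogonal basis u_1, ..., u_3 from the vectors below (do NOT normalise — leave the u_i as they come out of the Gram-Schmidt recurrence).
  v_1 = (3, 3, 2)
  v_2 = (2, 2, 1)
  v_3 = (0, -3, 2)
Orthogonal basis:
  u_1 = (3, 3, 2)
  u_2 = (1/11, 1/11, -3/11)
  u_3 = (3/2, -3/2, 0)

Apply the Gram-Schmidt recurrence
  u_1 = v_1
  u_i = v_i − Σ_{j<i} ((v_i · u_j) / (u_j · u_j)) · u_j.

Step by step this gives:
  u_1 = (3, 3, 2)
  u_2 = (1/11, 1/11, -3/11)
  u_3 = (3/2, -3/2, 0)

Orthogonality check:
  u_2 · u_1 = 0 (should be 0)
  u_3 · u_1 = 0 (should be 0)
  u_3 · u_2 = 0 (should be 0)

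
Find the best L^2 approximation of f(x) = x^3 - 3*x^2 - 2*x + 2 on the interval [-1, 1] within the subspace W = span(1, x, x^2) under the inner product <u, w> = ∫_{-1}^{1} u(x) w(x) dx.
g(x) = -3*x^2 - 7*x/5 + 2

The best approximation g ∈ W is the orthogonal projection of f onto W. Writing g = a_0 + a_1 x + a_2 x^2, the coefficients solve the normal equations G · a = b where
  G_{ij} = <φ_i, φ_j> and b_i = <f, φ_i>, with φ_0 = 1, φ_1 = x, φ_2 = x^2.
G =
  [2, 0, 2/3]
  [0, 2/3, 0]
  [2/3, 0, 2/5],
b = (2, -14/15, 2/15).
Solving gives a_0 = 2, a_1 = -7/5, a_2 = -3, so
  g(x) = -3*x^2 - 7*x/5 + 2.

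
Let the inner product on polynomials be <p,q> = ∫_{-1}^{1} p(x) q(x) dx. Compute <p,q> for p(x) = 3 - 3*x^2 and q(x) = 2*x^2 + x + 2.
<p,q> = 48/5

Expand the product: p(x)·q(x) = -6*x^4 - 3*x^3 + 3*x + 6.
∫_{-1}^{1} of each monomial x^k gives [2/(k+1) if k even, 0 if k odd]. Integrating term-by-term (or equivalently evaluating the antiderivative F(x) = -6*x^5/5 - 3*x^4/4 + 3*x^2/2 + 6*x at the endpoints):
  F(1) − F(−1) = 111/20 − (-81/20) = 48/5.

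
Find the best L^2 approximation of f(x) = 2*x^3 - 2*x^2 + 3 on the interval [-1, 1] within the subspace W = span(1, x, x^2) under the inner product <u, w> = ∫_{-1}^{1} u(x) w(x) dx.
g(x) = -2*x^2 + 6*x/5 + 3

The best approximation g ∈ W is the orthogonal projection of f onto W. Writing g = a_0 + a_1 x + a_2 x^2, the coefficients solve the normal equations G · a = b where
  G_{ij} = <φ_i, φ_j> and b_i = <f, φ_i>, with φ_0 = 1, φ_1 = x, φ_2 = x^2.
G =
  [2, 0, 2/3]
  [0, 2/3, 0]
  [2/3, 0, 2/5],
b = (14/3, 4/5, 6/5).
Solving gives a_0 = 3, a_1 = 6/5, a_2 = -2, so
  g(x) = -2*x^2 + 6*x/5 + 3.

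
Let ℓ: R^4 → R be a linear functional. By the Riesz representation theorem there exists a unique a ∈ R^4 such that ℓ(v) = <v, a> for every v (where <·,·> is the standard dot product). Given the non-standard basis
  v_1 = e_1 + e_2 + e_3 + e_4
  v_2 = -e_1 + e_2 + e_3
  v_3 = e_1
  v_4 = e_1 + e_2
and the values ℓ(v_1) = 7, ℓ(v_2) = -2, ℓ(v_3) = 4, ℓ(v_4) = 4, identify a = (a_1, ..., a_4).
a = (4, 0, 2, 1)

Write a = (a_1, ..., a_4) in the standard basis. For each basis vector v_i, ℓ(v_i) = <v_i, a> is a linear equation in the a_j's. Collect the n equations into a matrix system V a = ℓ, where row i of V is v_i (expressed in the standard basis). Since V is invertible (lower-triangular with 1s on the diagonal, up to permutation), solve by back-substitution:
  V =
[[1, 1, 1, 1],
 [-1, 1, 1, 0],
 [1, 0, 0, 0],
 [1, 1, 0, 0]]
  V a = (7, -2, 4, 4)
Solving gives a = (4, 0, 2, 1).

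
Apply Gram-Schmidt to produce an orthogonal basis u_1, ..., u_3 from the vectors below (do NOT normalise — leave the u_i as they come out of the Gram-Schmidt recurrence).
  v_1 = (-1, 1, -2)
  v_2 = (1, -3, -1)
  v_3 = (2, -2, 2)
Orthogonal basis:
  u_1 = (-1, 1, -2)
  u_2 = (2/3, -8/3, -5/3)
  u_3 = (14/31, 6/31, -4/31)

Apply the Gram-Schmidt recurrence
  u_1 = v_1
  u_i = v_i − Σ_{j<i} ((v_i · u_j) / (u_j · u_j)) · u_j.

Step by step this gives:
  u_1 = (-1, 1, -2)
  u_2 = (2/3, -8/3, -5/3)
  u_3 = (14/31, 6/31, -4/31)

Orthogonality check:
  u_2 · u_1 = 0 (should be 0)
  u_3 · u_1 = 0 (should be 0)
  u_3 · u_2 = 0 (should be 0)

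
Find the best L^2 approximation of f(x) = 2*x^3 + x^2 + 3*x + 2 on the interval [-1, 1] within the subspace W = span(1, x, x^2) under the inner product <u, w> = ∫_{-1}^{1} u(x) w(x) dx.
g(x) = x^2 + 21*x/5 + 2

The best approximation g ∈ W is the orthogonal projection of f onto W. Writing g = a_0 + a_1 x + a_2 x^2, the coefficients solve the normal equations G · a = b where
  G_{ij} = <φ_i, φ_j> and b_i = <f, φ_i>, with φ_0 = 1, φ_1 = x, φ_2 = x^2.
G =
  [2, 0, 2/3]
  [0, 2/3, 0]
  [2/3, 0, 2/5],
b = (14/3, 14/5, 26/15).
Solving gives a_0 = 2, a_1 = 21/5, a_2 = 1, so
  g(x) = x^2 + 21*x/5 + 2.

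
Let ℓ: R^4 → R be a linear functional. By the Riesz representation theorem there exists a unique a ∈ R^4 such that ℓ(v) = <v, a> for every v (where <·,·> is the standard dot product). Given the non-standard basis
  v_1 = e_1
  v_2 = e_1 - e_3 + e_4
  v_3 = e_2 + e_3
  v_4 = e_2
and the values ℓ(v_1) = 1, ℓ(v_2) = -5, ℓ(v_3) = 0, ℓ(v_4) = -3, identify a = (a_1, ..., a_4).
a = (1, -3, 3, -3)

Write a = (a_1, ..., a_4) in the standard basis. For each basis vector v_i, ℓ(v_i) = <v_i, a> is a linear equation in the a_j's. Collect the n equations into a matrix system V a = ℓ, where row i of V is v_i (expressed in the standard basis). Since V is invertible (lower-triangular with 1s on the diagonal, up to permutation), solve by back-substitution:
  V =
[[1, 0, 0, 0],
 [1, 0, -1, 1],
 [0, 1, 1, 0],
 [0, 1, 0, 0]]
  V a = (1, -5, 0, -3)
Solving gives a = (1, -3, 3, -3).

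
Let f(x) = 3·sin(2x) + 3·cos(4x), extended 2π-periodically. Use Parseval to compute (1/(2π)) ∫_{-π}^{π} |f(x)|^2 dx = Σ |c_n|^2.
Σ |c_n|^2 = 9

Expand |f|^2 and use orthogonality of {sin(nx), cos(mx)} on [-π, π]:
  ∫_{-π}^{π} sin(nx)^2 dx = π, ∫ cos(mx)^2 dx = π, and cross terms integrate to 0.
So ∫_{-π}^{π} f(x)^2 dx = 3^2 · π + 3^2 · π = (9 + 9)π.
Divide by 2π: (9 + 9)/2 = 9.
By Parseval, this equals Σ |c_n|^2.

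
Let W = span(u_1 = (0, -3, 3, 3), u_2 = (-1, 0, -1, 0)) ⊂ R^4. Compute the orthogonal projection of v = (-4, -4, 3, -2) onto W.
proj_W(v) = (-8/5, -11/5, 3/5, 11/5)

Set up U = [u_1 | ... | u_2] ∈ R^(4×2). The projector onto W = col(U) is P = U (U^T U)^(-1) U^T.
Compute U^T U =
  [27, -3]
  [-3, 2],
and U^T v = (15, 1).
Solve U^T U · c = U^T v for the coefficients: c = (11/15, 8/5). The projection is proj_W(v) = U c.
Check: (v - proj_W(v)) · u_1 = 0  (should be 0).
Check: (v - proj_W(v)) · u_2 = 0  (should be 0).
Result: proj_W(v) = (-8/5, -11/5, 3/5, 11/5).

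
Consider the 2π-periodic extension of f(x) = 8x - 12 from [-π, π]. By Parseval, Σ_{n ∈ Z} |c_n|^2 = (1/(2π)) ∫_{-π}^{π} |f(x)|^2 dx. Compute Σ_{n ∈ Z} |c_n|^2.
Σ |c_n|^2 = 64π^2/3 + 144

Expand and integrate term by term over [-π, π]:
  ∫ (8x)^2 dx = 64·(2π^3/3); ∫ 2·8·(-12)·x dx = 0 (odd integrand); ∫ (-12)^2 dx = 144·2π.
So (1/(2π)) ∫_{-π}^{π} (8x - 12)^2 dx = 64π^2/3 + 144 = 64π^2/3 + 144.
Parseval ⇒ Σ |c_n|^2 = 64π^2/3 + 144.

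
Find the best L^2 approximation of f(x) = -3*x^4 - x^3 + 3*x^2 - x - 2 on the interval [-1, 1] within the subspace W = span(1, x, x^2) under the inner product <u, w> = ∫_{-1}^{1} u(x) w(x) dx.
g(x) = 3*x^2/7 - 8*x/5 - 61/35

The best approximation g ∈ W is the orthogonal projection of f onto W. Writing g = a_0 + a_1 x + a_2 x^2, the coefficients solve the normal equations G · a = b where
  G_{ij} = <φ_i, φ_j> and b_i = <f, φ_i>, with φ_0 = 1, φ_1 = x, φ_2 = x^2.
G =
  [2, 0, 2/3]
  [0, 2/3, 0]
  [2/3, 0, 2/5],
b = (-16/5, -16/15, -104/105).
Solving gives a_0 = -61/35, a_1 = -8/5, a_2 = 3/7, so
  g(x) = 3*x^2/7 - 8*x/5 - 61/35.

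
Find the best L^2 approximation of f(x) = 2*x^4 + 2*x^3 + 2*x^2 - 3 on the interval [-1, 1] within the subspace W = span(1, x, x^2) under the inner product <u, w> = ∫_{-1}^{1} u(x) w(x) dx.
g(x) = 26*x^2/7 + 6*x/5 - 111/35

The best approximation g ∈ W is the orthogonal projection of f onto W. Writing g = a_0 + a_1 x + a_2 x^2, the coefficients solve the normal equations G · a = b where
  G_{ij} = <φ_i, φ_j> and b_i = <f, φ_i>, with φ_0 = 1, φ_1 = x, φ_2 = x^2.
G =
  [2, 0, 2/3]
  [0, 2/3, 0]
  [2/3, 0, 2/5],
b = (-58/15, 4/5, -22/35).
Solving gives a_0 = -111/35, a_1 = 6/5, a_2 = 26/7, so
  g(x) = 26*x^2/7 + 6*x/5 - 111/35.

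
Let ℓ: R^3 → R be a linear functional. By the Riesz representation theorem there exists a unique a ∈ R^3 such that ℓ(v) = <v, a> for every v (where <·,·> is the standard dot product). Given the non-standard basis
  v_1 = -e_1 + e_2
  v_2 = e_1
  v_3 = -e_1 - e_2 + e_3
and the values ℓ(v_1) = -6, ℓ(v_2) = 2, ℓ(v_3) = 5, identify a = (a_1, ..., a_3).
a = (2, -4, 3)

Write a = (a_1, ..., a_3) in the standard basis. For each basis vector v_i, ℓ(v_i) = <v_i, a> is a linear equation in the a_j's. Collect the n equations into a matrix system V a = ℓ, where row i of V is v_i (expressed in the standard basis). Since V is invertible (lower-triangular with 1s on the diagonal, up to permutation), solve by back-substitution:
  V =
[[-1, 1, 0],
 [1, 0, 0],
 [-1, -1, 1]]
  V a = (-6, 2, 5)
Solving gives a = (2, -4, 3).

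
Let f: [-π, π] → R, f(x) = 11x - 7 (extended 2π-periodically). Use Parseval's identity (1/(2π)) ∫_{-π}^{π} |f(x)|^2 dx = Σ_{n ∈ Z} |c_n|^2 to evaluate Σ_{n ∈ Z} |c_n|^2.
Σ |c_n|^2 = 121π^2/3 + 49

Expand and integrate term by term over [-π, π]:
  ∫ (11x)^2 dx = 121·(2π^3/3); ∫ 2·11·(-7)·x dx = 0 (odd integrand); ∫ (-7)^2 dx = 49·2π.
So (1/(2π)) ∫_{-π}^{π} (11x - 7)^2 dx = 121π^2/3 + 49 = 121π^2/3 + 49.
Parseval ⇒ Σ |c_n|^2 = 121π^2/3 + 49.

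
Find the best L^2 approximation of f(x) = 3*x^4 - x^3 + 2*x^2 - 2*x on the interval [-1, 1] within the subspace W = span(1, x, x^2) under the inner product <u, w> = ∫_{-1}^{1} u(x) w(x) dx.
g(x) = 32*x^2/7 - 13*x/5 - 9/35

The best approximation g ∈ W is the orthogonal projection of f onto W. Writing g = a_0 + a_1 x + a_2 x^2, the coefficients solve the normal equations G · a = b where
  G_{ij} = <φ_i, φ_j> and b_i = <f, φ_i>, with φ_0 = 1, φ_1 = x, φ_2 = x^2.
G =
  [2, 0, 2/3]
  [0, 2/3, 0]
  [2/3, 0, 2/5],
b = (38/15, -26/15, 58/35).
Solving gives a_0 = -9/35, a_1 = -13/5, a_2 = 32/7, so
  g(x) = 32*x^2/7 - 13*x/5 - 9/35.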